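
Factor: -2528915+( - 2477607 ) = -2^1*2503261^1= - 5006522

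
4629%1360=549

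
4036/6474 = 2018/3237 = 0.62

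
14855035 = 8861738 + 5993297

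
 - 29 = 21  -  50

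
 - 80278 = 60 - 80338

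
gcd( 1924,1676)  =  4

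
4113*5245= 21572685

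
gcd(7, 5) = 1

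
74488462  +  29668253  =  104156715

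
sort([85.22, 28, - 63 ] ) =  [ - 63, 28, 85.22]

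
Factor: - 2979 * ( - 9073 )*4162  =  112492479654 =2^1 *3^2*43^1*211^1*331^1* 2081^1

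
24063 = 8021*3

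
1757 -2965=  - 1208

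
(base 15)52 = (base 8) 115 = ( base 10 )77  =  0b1001101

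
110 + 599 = 709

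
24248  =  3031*8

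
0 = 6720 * 0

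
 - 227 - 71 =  - 298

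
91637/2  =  91637/2 = 45818.50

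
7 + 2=9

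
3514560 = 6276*560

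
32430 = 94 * 345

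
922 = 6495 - 5573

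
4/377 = 4/377 = 0.01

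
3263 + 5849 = 9112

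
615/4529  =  615/4529 =0.14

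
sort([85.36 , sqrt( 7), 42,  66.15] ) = [sqrt(7),42, 66.15,85.36]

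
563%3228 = 563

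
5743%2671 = 401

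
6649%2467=1715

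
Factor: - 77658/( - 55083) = 86/61 =2^1 *43^1*61^(-1 ) 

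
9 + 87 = 96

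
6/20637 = 2/6879 = 0.00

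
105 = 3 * 35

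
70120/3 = 70120/3= 23373.33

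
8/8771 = 8/8771 = 0.00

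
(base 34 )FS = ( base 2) 1000011010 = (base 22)12a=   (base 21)14D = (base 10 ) 538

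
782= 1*782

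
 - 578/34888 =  - 1 +17155/17444  =  - 0.02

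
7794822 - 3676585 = 4118237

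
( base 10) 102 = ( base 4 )1212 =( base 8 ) 146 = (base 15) 6C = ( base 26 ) 3O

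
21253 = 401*53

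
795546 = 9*88394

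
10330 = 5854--4476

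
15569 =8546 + 7023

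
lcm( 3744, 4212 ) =33696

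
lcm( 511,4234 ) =29638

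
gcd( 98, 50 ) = 2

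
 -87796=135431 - 223227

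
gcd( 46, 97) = 1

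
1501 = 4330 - 2829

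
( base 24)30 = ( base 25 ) 2m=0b1001000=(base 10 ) 72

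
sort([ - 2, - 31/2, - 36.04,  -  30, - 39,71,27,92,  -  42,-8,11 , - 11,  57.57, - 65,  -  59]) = [ - 65, - 59,  -  42, - 39, - 36.04,-30,  -  31/2 ,-11,  -  8, - 2 , 11, 27, 57.57,71,92]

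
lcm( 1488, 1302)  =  10416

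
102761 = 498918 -396157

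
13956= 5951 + 8005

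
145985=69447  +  76538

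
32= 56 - 24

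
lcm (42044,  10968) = 252264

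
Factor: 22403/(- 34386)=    - 43/66 = - 2^(  -  1)*3^( - 1) * 11^( - 1 ) *43^1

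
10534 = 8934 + 1600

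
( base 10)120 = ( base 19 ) 66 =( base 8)170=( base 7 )231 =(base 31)3r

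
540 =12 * 45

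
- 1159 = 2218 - 3377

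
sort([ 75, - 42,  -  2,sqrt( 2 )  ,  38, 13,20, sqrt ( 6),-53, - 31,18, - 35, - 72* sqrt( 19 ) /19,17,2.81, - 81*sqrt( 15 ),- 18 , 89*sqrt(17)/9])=[  -  81  *  sqrt ( 15 ), - 53 ,- 42,-35, - 31,  -  18, - 72*sqrt( 19)/19, - 2,sqrt(2), sqrt(6), 2.81,13,17,18,20,38,89*sqrt( 17 ) /9,75]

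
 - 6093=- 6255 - - 162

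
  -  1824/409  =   - 1824/409 = - 4.46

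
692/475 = 1 + 217/475 = 1.46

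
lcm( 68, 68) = 68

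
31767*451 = 14326917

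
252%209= 43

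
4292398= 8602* 499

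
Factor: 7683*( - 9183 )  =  -3^2 * 13^1*197^1 * 3061^1 = -70552989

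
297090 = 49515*6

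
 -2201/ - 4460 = 2201/4460 =0.49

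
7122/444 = 16+3/74 = 16.04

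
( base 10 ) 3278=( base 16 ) cce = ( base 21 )792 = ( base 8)6316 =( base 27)4DB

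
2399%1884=515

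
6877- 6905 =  - 28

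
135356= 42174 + 93182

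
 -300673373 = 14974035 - 315647408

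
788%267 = 254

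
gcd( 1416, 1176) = 24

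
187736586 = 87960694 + 99775892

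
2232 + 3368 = 5600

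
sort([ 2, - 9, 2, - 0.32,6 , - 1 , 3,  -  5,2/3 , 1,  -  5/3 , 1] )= [ - 9 , - 5,-5/3, - 1, - 0.32, 2/3, 1,1,  2, 2,3, 6]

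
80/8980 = 4/449 = 0.01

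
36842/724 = 18421/362 = 50.89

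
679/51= 679/51 = 13.31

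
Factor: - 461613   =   - 3^1*153871^1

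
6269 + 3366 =9635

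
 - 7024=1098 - 8122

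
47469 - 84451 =-36982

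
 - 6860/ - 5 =1372 + 0/1 = 1372.00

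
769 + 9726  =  10495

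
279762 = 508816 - 229054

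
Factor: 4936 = 2^3*617^1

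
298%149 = 0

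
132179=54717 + 77462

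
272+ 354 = 626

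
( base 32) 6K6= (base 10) 6790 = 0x1a86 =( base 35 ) 5J0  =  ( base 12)3B1A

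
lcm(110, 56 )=3080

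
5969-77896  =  - 71927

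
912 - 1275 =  - 363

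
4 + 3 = 7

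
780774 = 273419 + 507355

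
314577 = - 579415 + 893992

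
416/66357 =416/66357 = 0.01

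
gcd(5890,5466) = 2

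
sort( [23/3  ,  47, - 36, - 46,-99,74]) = [ - 99,  -  46, - 36,23/3,47, 74 ] 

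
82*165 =13530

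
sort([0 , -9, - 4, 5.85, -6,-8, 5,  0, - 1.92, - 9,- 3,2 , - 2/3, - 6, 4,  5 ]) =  [ - 9,-9,-8, - 6,-6, - 4, - 3, - 1.92, - 2/3,  0,  0, 2, 4, 5, 5 , 5.85 ] 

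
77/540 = 77/540 = 0.14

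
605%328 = 277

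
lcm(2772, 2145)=180180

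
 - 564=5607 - 6171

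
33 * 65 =2145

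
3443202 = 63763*54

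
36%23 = 13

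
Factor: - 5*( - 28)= 140 = 2^2  *5^1*7^1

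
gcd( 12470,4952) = 2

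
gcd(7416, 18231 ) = 309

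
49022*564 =27648408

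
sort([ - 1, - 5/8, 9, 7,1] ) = [ - 1 , - 5/8,1, 7, 9]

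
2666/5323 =2666/5323= 0.50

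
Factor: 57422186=2^1*463^1 * 62011^1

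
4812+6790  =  11602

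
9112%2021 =1028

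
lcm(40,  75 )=600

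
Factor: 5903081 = 5903081^1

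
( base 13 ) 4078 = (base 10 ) 8887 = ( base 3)110012011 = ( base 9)13164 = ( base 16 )22b7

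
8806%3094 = 2618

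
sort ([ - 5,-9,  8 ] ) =[ - 9,-5, 8] 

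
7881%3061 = 1759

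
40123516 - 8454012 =31669504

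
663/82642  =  663/82642=0.01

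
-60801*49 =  - 2979249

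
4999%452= 27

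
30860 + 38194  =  69054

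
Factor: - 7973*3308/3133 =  - 26374684/3133 = - 2^2 * 7^1 * 13^( - 1) * 17^1*  67^1*241^( - 1)*827^1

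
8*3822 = 30576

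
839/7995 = 839/7995= 0.10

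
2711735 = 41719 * 65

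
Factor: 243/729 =3^ (-1 ) =1/3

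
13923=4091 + 9832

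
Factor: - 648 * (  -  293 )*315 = 59807160 = 2^3*3^6*5^1*7^1*293^1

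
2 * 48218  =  96436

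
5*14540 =72700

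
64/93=64/93= 0.69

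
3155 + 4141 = 7296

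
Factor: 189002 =2^1*11^3*71^1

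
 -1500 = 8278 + - 9778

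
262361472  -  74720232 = 187641240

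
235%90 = 55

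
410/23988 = 205/11994 =0.02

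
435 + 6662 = 7097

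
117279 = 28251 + 89028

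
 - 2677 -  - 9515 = 6838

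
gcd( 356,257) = 1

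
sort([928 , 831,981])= [ 831, 928, 981]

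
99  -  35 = 64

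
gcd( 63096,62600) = 8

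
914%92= 86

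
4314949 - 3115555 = 1199394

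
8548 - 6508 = 2040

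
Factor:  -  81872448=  - 2^6*3^1*7^1*60917^1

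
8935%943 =448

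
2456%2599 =2456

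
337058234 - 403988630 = -66930396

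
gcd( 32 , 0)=32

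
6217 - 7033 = - 816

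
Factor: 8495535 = 3^1*5^1*293^1*1933^1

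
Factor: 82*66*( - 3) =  - 2^2*3^2 * 11^1*41^1 = -16236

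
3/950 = 3/950 = 0.00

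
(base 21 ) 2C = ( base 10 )54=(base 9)60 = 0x36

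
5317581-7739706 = - 2422125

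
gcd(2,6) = 2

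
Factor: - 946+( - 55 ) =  - 1001 = - 7^1*11^1*13^1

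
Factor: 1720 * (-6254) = - 10756880 = -2^4*  5^1*43^1 * 53^1*59^1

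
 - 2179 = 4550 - 6729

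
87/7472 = 87/7472 = 0.01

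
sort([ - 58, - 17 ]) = [ - 58, - 17]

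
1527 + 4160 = 5687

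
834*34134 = 28467756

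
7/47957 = 1/6851 = 0.00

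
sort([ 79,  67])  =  [67, 79 ]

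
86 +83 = 169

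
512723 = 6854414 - 6341691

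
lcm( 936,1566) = 81432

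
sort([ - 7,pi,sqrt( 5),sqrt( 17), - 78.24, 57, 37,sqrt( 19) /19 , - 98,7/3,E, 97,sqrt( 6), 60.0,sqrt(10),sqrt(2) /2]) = [ - 98, - 78.24,-7 , sqrt(19) /19, sqrt(2 ) /2, sqrt( 5),  7/3,  sqrt(6), E,pi,sqrt( 10 ),  sqrt(17),37,57,60.0, 97 ]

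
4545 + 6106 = 10651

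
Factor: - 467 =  -467^1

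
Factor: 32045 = 5^1*13^1*17^1* 29^1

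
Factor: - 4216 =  - 2^3*17^1*31^1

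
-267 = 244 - 511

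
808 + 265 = 1073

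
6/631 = 6/631 =0.01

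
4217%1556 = 1105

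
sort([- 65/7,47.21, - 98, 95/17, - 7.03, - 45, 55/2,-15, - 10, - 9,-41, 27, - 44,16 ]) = [ - 98,  -  45, - 44,- 41, - 15 , - 10, - 65/7, - 9, - 7.03,  95/17, 16,  27,  55/2,  47.21 ]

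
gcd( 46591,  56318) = 1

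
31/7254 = 1/234= 0.00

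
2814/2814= 1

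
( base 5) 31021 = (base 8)3733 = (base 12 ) 11B7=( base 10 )2011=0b11111011011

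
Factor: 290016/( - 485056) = - 2^( - 1)*3^2*11^(-1 )*13^(  -  1)*19^1 =- 171/286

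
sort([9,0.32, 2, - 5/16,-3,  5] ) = [ - 3, - 5/16 , 0.32,2, 5,  9]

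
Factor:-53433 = -3^3* 1979^1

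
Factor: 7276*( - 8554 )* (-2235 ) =139103950440=2^3*3^1*5^1*7^1*13^1*17^1*47^1*107^1*149^1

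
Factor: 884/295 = 2^2*5^(-1 )*13^1*17^1  *59^( - 1)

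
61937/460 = 61937/460 =134.65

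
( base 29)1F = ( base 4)230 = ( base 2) 101100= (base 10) 44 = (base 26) 1i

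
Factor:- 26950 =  - 2^1 * 5^2*7^2*11^1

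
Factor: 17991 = 3^2*1999^1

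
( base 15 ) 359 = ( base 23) 1A0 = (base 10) 759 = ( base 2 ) 1011110111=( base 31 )OF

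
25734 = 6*4289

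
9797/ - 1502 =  - 7 + 717/1502 = -6.52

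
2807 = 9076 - 6269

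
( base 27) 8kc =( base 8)14360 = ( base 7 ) 24420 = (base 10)6384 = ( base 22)d44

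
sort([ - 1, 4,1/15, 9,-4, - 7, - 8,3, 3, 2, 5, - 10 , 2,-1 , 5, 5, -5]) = [-10, - 8, - 7, - 5, - 4, - 1, - 1, 1/15, 2, 2,3,  3, 4, 5, 5, 5, 9]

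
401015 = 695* 577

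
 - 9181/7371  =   - 2 + 5561/7371 = - 1.25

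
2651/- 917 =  - 2651/917 = -2.89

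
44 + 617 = 661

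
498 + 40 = 538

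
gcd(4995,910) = 5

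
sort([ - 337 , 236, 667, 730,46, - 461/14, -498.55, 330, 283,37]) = [  -  498.55, - 337, - 461/14, 37, 46, 236,  283, 330, 667,  730 ]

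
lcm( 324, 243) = 972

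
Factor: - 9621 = -3^2 * 1069^1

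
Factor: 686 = 2^1*7^3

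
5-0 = 5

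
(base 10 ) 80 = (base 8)120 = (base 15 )55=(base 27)2Q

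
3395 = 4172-777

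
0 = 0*124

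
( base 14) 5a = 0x50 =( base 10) 80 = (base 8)120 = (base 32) 2G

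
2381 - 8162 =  - 5781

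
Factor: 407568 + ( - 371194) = 2^1 *13^1  *1399^1 = 36374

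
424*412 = 174688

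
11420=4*2855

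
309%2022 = 309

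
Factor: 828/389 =2^2*3^2*23^1*389^(  -  1) 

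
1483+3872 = 5355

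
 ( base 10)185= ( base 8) 271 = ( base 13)113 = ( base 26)73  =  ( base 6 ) 505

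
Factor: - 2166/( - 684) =2^ (- 1 )*3^( - 1 )*19^1 = 19/6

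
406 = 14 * 29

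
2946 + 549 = 3495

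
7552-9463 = - 1911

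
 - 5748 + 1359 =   -  4389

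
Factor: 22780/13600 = 67/40= 2^( - 3)*5^(-1 )*67^1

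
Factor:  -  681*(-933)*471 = 3^3 * 157^1*227^1 * 311^1= 299260683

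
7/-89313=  - 1 + 12758/12759 = - 0.00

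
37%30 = 7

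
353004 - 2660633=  - 2307629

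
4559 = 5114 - 555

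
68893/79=872+5/79 = 872.06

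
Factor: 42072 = 2^3* 3^1*1753^1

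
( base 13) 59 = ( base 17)46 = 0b1001010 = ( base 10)74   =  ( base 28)2i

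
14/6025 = 14/6025 = 0.00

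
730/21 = 730/21 = 34.76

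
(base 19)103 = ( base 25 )EE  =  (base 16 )16c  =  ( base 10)364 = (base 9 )444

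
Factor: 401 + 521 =2^1*461^1= 922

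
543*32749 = 17782707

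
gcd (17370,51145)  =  965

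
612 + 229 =841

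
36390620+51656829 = 88047449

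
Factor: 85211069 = 67^1*1271807^1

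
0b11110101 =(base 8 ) 365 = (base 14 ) 137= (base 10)245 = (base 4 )3311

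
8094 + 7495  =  15589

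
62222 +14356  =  76578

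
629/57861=629/57861=0.01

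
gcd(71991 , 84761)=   1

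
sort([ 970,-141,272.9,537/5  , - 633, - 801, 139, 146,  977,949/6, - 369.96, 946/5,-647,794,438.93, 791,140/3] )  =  [-801, - 647, -633, - 369.96 ,  -  141 , 140/3, 537/5,139, 146, 949/6,946/5,272.9,438.93,  791,794, 970, 977]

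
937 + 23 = 960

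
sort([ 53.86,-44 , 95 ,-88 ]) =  [-88,  -  44,53.86,95] 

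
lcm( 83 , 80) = 6640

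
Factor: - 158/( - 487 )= 2^1*79^1* 487^ ( - 1)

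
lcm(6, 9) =18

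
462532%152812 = 4096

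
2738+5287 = 8025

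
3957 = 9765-5808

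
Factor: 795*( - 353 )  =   - 3^1*5^1*53^1*353^1=- 280635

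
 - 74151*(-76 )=5635476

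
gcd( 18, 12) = 6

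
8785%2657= 814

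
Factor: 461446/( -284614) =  - 11^( - 1) * 17^( - 1)* 47^1*761^( - 1)*4909^1 = - 230723/142307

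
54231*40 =2169240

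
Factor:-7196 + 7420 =2^5*7^1 = 224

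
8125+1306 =9431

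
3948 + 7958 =11906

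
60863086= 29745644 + 31117442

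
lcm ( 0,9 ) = 0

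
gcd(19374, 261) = 3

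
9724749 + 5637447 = 15362196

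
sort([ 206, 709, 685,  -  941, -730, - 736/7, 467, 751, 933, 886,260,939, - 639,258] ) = [ - 941, - 730 , - 639, - 736/7,206,258, 260,  467, 685,709, 751, 886,933,939] 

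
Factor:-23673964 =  - 2^2 *107^1 * 55313^1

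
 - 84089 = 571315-655404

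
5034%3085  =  1949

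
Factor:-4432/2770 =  - 8/5 = -2^3*5^(- 1 )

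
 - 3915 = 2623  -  6538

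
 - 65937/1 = -65937 = - 65937.00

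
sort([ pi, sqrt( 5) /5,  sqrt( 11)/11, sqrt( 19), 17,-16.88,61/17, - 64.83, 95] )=[ -64.83, - 16.88, sqrt( 11)/11,  sqrt( 5) /5, pi , 61/17,sqrt( 19 ), 17, 95 ]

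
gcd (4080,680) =680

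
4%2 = 0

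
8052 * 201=1618452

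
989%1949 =989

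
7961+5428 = 13389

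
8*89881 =719048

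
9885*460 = 4547100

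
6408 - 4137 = 2271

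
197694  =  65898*3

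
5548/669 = 8 + 196/669 = 8.29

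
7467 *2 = 14934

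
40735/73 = 40735/73=558.01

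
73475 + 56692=130167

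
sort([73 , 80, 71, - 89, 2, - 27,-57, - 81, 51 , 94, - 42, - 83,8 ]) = [-89,  -  83,  -  81,- 57, - 42,  -  27, 2, 8, 51,71, 73, 80,  94]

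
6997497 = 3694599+3302898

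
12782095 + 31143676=43925771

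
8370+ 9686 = 18056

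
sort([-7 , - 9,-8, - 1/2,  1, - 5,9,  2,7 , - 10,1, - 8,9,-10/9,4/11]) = [ - 10, - 9, - 8,-8, - 7, - 5, - 10/9,-1/2,4/11,1, 1, 2,7, 9,9]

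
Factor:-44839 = -44839^1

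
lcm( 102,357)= 714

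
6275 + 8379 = 14654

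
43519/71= 612 + 67/71= 612.94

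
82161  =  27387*3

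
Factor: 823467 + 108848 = 5^1 * 199^1*937^1 = 932315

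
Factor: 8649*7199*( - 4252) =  - 264747170052 = -  2^2 * 3^2*23^1*31^2*313^1*1063^1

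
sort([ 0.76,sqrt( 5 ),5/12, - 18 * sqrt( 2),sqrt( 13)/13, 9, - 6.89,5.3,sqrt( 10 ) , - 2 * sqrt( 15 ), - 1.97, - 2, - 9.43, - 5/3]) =[ - 18*sqrt(2), - 9.43, - 2*sqrt( 15 ), - 6.89,  -  2, - 1.97, - 5/3,  sqrt(13)/13,5/12,0.76,sqrt (5 ),sqrt(10),5.3, 9 ] 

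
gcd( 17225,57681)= 13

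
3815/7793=3815/7793 = 0.49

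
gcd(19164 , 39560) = 4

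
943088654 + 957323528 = 1900412182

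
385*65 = 25025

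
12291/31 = 12291/31 = 396.48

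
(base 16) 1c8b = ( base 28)98R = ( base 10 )7307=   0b1110010001011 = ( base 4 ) 1302023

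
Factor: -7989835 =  - 5^1*7^1 * 228281^1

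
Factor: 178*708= 2^3*3^1*59^1*89^1=126024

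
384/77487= 128/25829 = 0.00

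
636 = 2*318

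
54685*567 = 31006395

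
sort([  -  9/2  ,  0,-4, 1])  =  [-9/2, - 4,0,1]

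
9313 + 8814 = 18127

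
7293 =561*13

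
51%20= 11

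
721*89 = 64169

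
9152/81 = 9152/81  =  112.99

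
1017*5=5085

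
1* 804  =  804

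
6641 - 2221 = 4420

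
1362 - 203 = 1159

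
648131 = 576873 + 71258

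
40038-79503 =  - 39465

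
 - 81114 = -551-80563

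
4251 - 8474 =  - 4223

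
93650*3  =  280950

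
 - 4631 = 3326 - 7957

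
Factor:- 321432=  - 2^3 *3^1*59^1* 227^1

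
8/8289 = 8/8289 =0.00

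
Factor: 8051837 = 8051837^1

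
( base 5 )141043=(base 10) 5773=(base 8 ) 13215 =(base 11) 4379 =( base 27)7om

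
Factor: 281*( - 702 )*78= -2^2*3^4*13^2 * 281^1 = -15386436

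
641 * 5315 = 3406915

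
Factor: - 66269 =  - 7^1*9467^1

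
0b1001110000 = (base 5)4444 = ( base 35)ht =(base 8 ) 1160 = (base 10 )624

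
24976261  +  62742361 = 87718622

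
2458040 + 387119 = 2845159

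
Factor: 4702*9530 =2^2*5^1*953^1*2351^1 =44810060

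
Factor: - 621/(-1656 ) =2^( - 3) * 3^1=3/8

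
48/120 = 2/5 = 0.40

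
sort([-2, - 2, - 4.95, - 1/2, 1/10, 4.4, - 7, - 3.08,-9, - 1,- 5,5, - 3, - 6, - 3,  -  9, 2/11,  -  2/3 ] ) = [ - 9, - 9  , - 7,  -  6, - 5,-4.95,-3.08, - 3, - 3, - 2, - 2, - 1, - 2/3, - 1/2,1/10, 2/11, 4.4, 5] 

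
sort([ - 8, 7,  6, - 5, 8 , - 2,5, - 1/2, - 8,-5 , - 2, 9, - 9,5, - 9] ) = [ - 9,-9, -8,-8,-5 , - 5,  -  2, - 2, -1/2, 5, 5,6 , 7, 8,9]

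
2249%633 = 350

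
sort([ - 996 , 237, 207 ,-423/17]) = [ - 996, - 423/17, 207,237] 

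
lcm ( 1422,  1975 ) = 35550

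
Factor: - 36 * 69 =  - 2^2*3^3 * 23^1 = - 2484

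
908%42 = 26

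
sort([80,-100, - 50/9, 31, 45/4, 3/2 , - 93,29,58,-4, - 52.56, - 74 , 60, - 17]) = [ - 100, - 93, - 74, - 52.56, - 17, - 50/9, - 4, 3/2, 45/4, 29, 31, 58, 60, 80] 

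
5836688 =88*66326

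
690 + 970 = 1660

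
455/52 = 35/4 = 8.75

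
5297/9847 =5297/9847 = 0.54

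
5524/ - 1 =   -  5524/1= -5524.00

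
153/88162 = 9/5186 = 0.00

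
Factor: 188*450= 2^3 * 3^2*5^2*47^1 =84600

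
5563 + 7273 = 12836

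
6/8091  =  2/2697  =  0.00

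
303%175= 128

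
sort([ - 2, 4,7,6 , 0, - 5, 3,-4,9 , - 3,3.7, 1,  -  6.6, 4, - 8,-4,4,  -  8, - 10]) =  [ - 10, - 8 ,-8, - 6.6, - 5, - 4, -4, - 3,-2,0,1,3,3.7,4 , 4, 4, 6,7, 9]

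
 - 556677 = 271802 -828479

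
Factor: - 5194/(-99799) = 14/269 = 2^1*7^1*269^( - 1 ) 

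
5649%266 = 63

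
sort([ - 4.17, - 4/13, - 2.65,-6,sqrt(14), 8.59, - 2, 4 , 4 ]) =[-6, - 4.17, - 2.65 , - 2, - 4/13, sqrt( 14),  4,  4, 8.59 ]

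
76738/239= 76738/239 = 321.08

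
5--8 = 13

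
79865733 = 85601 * 933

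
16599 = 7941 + 8658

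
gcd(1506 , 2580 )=6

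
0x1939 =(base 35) 59H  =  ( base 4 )1210321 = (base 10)6457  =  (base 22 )D7B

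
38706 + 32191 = 70897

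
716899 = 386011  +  330888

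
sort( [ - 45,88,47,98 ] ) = [ - 45,47, 88,98]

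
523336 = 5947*88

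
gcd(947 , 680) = 1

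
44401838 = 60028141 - 15626303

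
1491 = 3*497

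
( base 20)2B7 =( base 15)487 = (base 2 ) 10000000011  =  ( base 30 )147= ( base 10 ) 1027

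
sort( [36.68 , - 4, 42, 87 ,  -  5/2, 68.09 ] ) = [ - 4,  -  5/2, 36.68,  42, 68.09, 87]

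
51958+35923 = 87881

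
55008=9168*6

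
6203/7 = 886 + 1/7 = 886.14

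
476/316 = 1 + 40/79  =  1.51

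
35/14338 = 35/14338 = 0.00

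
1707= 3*569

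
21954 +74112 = 96066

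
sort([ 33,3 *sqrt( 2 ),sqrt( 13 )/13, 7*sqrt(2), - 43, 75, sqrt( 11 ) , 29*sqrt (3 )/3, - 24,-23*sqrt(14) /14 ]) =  [  -  43,- 24 , - 23*sqrt( 14) /14 , sqrt ( 13)/13,sqrt( 11), 3*sqrt( 2) , 7* sqrt(2) , 29*sqrt(3 )/3,33, 75]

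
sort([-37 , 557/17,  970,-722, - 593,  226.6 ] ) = [-722 ,-593, - 37,557/17 , 226.6,  970 ] 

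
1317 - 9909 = - 8592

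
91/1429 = 91/1429 =0.06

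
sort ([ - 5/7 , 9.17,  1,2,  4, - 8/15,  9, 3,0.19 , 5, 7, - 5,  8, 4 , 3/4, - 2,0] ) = [ - 5 , - 2, - 5/7, - 8/15, 0,0.19, 3/4,1,2, 3, 4,  4 , 5,7,  8,9,9.17] 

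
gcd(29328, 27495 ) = 1833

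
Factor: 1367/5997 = 3^(-1 )*1367^1*1999^(-1 ) 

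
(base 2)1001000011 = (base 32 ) I3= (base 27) lc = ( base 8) 1103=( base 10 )579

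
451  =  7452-7001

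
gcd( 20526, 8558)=22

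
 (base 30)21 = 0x3D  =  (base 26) 29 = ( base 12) 51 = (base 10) 61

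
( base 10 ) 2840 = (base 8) 5430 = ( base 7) 11165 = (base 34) 2FI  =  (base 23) 58b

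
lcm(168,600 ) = 4200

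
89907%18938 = 14155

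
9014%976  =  230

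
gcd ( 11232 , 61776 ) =5616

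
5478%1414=1236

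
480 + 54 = 534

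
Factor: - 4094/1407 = - 2^1*3^( - 1 )*7^ ( - 1 )*23^1*67^( - 1)*89^1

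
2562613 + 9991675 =12554288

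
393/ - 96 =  - 5 + 29/32 = -4.09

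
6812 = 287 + 6525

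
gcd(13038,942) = 6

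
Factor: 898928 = 2^4*19^1 * 2957^1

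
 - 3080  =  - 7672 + 4592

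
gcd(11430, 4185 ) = 45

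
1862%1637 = 225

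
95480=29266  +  66214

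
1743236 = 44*39619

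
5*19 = 95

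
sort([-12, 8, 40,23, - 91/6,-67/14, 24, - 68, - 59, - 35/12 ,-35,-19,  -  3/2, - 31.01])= [ - 68 ,  -  59, - 35,-31.01, - 19, - 91/6, - 12 , - 67/14, - 35/12,- 3/2, 8 , 23, 24 , 40 ]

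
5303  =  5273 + 30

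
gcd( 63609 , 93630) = 3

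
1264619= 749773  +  514846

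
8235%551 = 521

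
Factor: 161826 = 2^1 * 3^1*7^1*3853^1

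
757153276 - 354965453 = 402187823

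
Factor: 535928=2^3*31^1*2161^1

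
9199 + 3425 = 12624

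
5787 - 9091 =-3304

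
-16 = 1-17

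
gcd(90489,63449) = 1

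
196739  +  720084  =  916823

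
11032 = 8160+2872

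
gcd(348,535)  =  1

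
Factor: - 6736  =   - 2^4*421^1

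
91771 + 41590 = 133361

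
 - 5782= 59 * ( - 98) 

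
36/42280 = 9/10570 = 0.00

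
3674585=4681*785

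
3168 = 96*33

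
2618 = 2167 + 451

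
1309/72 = 18 + 13/72=   18.18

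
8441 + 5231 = 13672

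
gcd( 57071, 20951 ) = 7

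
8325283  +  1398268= 9723551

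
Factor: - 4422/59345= - 402/5395 = -2^1*3^1*5^ ( - 1 )*13^( -1) * 67^1*83^( -1) 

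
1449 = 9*161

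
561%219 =123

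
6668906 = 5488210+1180696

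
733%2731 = 733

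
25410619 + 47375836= 72786455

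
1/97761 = 1/97761 = 0.00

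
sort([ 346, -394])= [ - 394, 346]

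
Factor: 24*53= 2^3 *3^1*53^1 = 1272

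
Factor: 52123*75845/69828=359388085/6348 = 2^(  -  2)*3^( - 1)*5^1*7^1*23^(- 2)*47^1 * 197^1 * 1109^1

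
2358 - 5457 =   -  3099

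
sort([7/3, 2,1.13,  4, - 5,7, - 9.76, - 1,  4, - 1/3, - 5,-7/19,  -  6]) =[ - 9.76 , - 6, - 5, - 5,  -  1, - 7/19, - 1/3, 1.13, 2, 7/3, 4, 4, 7] 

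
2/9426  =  1/4713 = 0.00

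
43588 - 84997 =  - 41409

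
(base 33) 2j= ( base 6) 221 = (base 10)85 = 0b1010101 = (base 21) 41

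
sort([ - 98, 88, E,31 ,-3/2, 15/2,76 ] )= [ - 98, -3/2,  E,15/2,31,  76 , 88]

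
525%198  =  129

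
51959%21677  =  8605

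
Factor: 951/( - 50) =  - 2^( - 1)*3^1*5^( - 2)* 317^1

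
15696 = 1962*8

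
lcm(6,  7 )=42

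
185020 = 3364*55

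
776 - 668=108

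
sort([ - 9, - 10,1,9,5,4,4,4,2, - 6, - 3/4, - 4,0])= [ - 10, - 9, - 6, - 4 ,-3/4, 0,1,  2,  4, 4, 4 , 5,9 ]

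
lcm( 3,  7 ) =21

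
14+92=106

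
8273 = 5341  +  2932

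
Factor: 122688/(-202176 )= - 71/117 = - 3^( - 2 )*13^( - 1 )*71^1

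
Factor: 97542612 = 2^2*3^2*2709517^1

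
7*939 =6573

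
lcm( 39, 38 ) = 1482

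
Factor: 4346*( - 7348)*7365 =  - 2^3 * 3^1*5^1*11^1*41^1*53^1*167^1*491^1= - 235196914920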